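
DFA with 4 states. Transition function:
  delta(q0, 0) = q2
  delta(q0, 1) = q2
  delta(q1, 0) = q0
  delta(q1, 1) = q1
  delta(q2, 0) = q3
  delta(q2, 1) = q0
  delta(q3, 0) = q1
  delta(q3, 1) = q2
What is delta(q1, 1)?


Looking up transition function:
delta(q1, 1) in the table
Row: q1, Column: 1
Result: q1

q1


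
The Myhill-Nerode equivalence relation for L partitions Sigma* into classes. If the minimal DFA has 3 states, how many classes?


Myhill-Nerode theorem:
Number of equivalence classes = number of states in minimal DFA
Minimal DFA states = 3
Therefore equivalence classes = 3

3


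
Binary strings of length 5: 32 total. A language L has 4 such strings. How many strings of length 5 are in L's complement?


Alphabet: {0,1}
String length: 5
Total strings of length 5 = 2^5 = 32
Strings in L = 4
Complement = total - |L|
= 32 - 4
= 28

28


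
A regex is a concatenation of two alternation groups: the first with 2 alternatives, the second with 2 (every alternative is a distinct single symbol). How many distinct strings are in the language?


First group: 2 alternatives
Second group: 2 alternatives
Concatenation: each choice from group 1 pairs with each from group 2
Total = 2 x 2 = 4

4


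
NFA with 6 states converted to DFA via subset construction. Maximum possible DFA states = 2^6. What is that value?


NFA has 6 states
Subset construction: each DFA state = subset of NFA states
Maximum subsets = 2^6
2^6 = 64

64


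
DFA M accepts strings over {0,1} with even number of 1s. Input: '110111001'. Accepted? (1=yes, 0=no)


DFA has 2 states: q_even (start, accept=yes) and q_odd
Processing string '110111001' character by character:
  Position 0: read '1', 1-count=1 -> q_odd
  Position 1: read '1', 1-count=2 -> q_even
  Position 2: read '0', 1-count=2 -> q_even (no change)
  Position 3: read '1', 1-count=3 -> q_odd
  Position 4: read '1', 1-count=4 -> q_even
  Position 5: read '1', 1-count=5 -> q_odd
  Position 6: read '0', 1-count=5 -> q_odd (no change)
  Position 7: read '0', 1-count=5 -> q_odd (no change)
  Position 8: read '1', 1-count=6 -> q_even
Final state: q_even, total 1s = 6 (even); the DFA requires an even count -> accept

1


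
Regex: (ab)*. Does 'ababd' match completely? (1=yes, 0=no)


Pattern: (ab)*
String: 'ababd'
Pattern requires: zero or more repetitions of 'ab'
Length 5 is odd -> cannot be (ab)* -> no match
Result: 0

0


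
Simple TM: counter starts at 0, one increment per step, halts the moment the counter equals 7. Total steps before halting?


Counter starts at 0. Counting sequence:
  Step 1: counter = 1
  Step 2: counter = 2
  Step 3: counter = 3
  Step 4: counter = 4
  Step 5: counter = 5
  Step 6: counter = 6
  Step 7: counter = 7
Counter reached 7 -> halt
Total steps = 7

7


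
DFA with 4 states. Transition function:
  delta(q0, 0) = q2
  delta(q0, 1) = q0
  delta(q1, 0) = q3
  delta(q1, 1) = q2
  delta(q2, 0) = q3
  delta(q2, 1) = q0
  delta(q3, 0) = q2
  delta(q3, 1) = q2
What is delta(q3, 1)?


Looking up transition function:
delta(q3, 1) in the table
Row: q3, Column: 1
Result: q2

q2


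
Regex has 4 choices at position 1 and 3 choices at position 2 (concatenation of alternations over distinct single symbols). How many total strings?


First group: 4 alternatives
Second group: 3 alternatives
Concatenation: each choice from group 1 pairs with each from group 2
Total = 4 x 3 = 12

12


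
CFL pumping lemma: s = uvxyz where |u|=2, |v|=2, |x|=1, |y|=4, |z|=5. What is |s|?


|s| = |u| + |v| + |x| + |y| + |z|
= 2 + 2 + 1 + 4 + 5
= 4 + 1 + 9
= 5 + 9
= 14

14


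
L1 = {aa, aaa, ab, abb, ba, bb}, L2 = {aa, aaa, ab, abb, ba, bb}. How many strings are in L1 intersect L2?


L1 = {aa, aaa, ab, abb, ba, bb}
L2 = {aa, aaa, ab, abb, ba, bb}
Checking each string in L1 against L2:
  'aa': in L2? Yes
  'aaa': in L2? Yes
  'ab': in L2? Yes
  'abb': in L2? Yes
  'ba': in L2? Yes
  'bb': in L2? Yes
Intersection = {aa, aaa, ab, abb, ba, bb}
|L1 ∩ L2| = 6

6


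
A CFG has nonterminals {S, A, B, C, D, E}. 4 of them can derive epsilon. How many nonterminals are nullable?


Nonterminals: {S, A, B, C, D, E}
A nonterminal is nullable if it can derive epsilon
Counting nullable nonterminals: 4
Total nullable = 4

4


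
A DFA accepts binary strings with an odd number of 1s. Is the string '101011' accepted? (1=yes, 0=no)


DFA has 2 states: q_even (start, accept=no) and q_odd
Processing string '101011' character by character:
  Position 0: read '1', 1-count=1 -> q_odd
  Position 1: read '0', 1-count=1 -> q_odd (no change)
  Position 2: read '1', 1-count=2 -> q_even
  Position 3: read '0', 1-count=2 -> q_even (no change)
  Position 4: read '1', 1-count=3 -> q_odd
  Position 5: read '1', 1-count=4 -> q_even
Final state: q_even, total 1s = 4 (even); the DFA requires an odd count -> reject

0


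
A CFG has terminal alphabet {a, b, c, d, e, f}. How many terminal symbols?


Terminal symbols: a, b, c, d, e, f
Counting each: a (#1), b (#2), c (#3), d (#4), e (#5), f (#6)
Total = 6

6


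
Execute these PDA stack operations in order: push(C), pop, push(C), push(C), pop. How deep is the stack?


Tracing stack operations:
  push(C) -> stack = [C], depth=1
  pop -> removed C, stack = [], depth=0
  push(C) -> stack = [C], depth=1
  push(C) -> stack = [C,C], depth=2
  pop -> removed C, stack = [C], depth=1
Final depth = 1

1


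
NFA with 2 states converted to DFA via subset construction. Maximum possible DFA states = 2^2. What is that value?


NFA has 2 states
Subset construction: each DFA state = subset of NFA states
Maximum subsets = 2^2
2^2 = 4

4


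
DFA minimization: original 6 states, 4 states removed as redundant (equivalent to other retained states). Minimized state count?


Original DFA: 6 states
Redundant states removed: 4
Minimized states = original - removed
= 6 - 4
= 2

2


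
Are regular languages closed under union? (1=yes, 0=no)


Regular languages are closed under:
- Union (DFA product construction)
- Intersection (DFA product construction)
- Complement (swap accept/reject states)
- Concatenation (NFA construction)
- Kleene star (NFA construction)
union is in this list
Therefore: closed

1


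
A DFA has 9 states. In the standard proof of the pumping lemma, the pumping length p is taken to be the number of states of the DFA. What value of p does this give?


Pumping lemma for regular languages (standard proof):
Take p = |Q|, the number of DFA states.
Any string of length >= |Q| passes through |Q|+1 states while reading its first |Q| symbols,
so by pigeonhole some state repeats, giving the loop that can be pumped.
Here |Q| = 9
Therefore the proof uses p = 9

9


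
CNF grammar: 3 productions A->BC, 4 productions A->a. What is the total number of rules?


CNF allows two rule forms:
  A -> BC (binary): 3 rules
  A -> a (terminal): 4 rules
Total = 3 + 4 = 7

7


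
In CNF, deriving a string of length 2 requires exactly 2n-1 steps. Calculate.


Chomsky Normal Form derivation:
String length n = 2
Each step either:
  - Splits a nonterminal into two (n-1 such steps)
  - Converts a nonterminal to terminal (n such steps)
Total = (n-1) + n = 2n - 1
= 2(2) - 1
= 4 - 1
= 3

3


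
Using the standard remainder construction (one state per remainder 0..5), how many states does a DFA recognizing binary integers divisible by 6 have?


Divisibility by 6 is tracked via the remainder mod 6: 0, 1, ..., 5
The construction assigns one state to each remainder
Number of remainders = 6

6


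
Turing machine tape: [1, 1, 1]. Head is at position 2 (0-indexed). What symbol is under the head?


Tape: [1, 1, 1]
Positions: 0 1 2
Values:    1 1 1
Head at position 2
tape[2] = 1

1


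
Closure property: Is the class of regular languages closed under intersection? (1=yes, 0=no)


Regular languages are closed under all standard operations:
- Union: Yes (product construction)
- Intersection: Yes (product construction)
- Complement: Yes (swap accept/reject)
- Concatenation: Yes (NFA construction)
Operation: intersection -> Closed

1


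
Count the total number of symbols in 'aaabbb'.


String: 'aaabbb'
Counting characters:
  'a' appears 3 time(s)
  'b' appears 3 time(s)
Total length = 3 + 3 = 6

6


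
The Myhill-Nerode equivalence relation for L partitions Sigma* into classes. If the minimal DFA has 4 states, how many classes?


Myhill-Nerode theorem:
Number of equivalence classes = number of states in minimal DFA
Minimal DFA states = 4
Therefore equivalence classes = 4

4


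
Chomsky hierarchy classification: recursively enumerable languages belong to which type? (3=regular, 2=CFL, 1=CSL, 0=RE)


Chomsky hierarchy levels:
  Type 3: Regular (DFA/NFA/regex)
  Type 2: Context-free (PDA)
  Type 1: Context-sensitive
  Type 0: Recursively enumerable (TM)
'recursively enumerable' corresponds to Type 0

0


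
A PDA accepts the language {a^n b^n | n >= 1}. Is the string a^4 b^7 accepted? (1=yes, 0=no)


Language requires equal numbers of a's and b's
PDA pushes for each 'a', pops for each 'b'
Number of a's = 4
Number of b's = 7
4 != 7 -> Reject

0


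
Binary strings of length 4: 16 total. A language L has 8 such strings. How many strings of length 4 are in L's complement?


Alphabet: {0,1}
String length: 4
Total strings of length 4 = 2^4 = 16
Strings in L = 8
Complement = total - |L|
= 16 - 8
= 8

8


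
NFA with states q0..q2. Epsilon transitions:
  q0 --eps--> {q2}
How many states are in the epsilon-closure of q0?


Starting from q0
Initialize closure = {q0}
Follow epsilon from q0 -> add q2
Final closure: {q0, q2}
Size = 2

2


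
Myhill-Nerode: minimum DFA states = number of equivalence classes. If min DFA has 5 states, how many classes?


Myhill-Nerode theorem:
Number of equivalence classes = number of states in minimal DFA
Minimal DFA states = 5
Therefore equivalence classes = 5

5


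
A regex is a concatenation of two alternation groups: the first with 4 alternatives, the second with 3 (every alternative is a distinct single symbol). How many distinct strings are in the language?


First group: 4 alternatives
Second group: 3 alternatives
Concatenation: each choice from group 1 pairs with each from group 2
Total = 4 x 3 = 12

12


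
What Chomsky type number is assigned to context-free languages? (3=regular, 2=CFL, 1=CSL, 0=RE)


Chomsky hierarchy levels:
  Type 3: Regular (DFA/NFA/regex)
  Type 2: Context-free (PDA)
  Type 1: Context-sensitive
  Type 0: Recursively enumerable (TM)
'context-free' corresponds to Type 2

2


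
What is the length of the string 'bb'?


String: 'bb'
Counting characters:
  'b' appears 2 time(s)
Total length = 0 + 2 = 2

2


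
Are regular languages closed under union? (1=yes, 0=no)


Regular languages are closed under all standard operations:
- Union: Yes (product construction)
- Intersection: Yes (product construction)
- Complement: Yes (swap accept/reject)
- Concatenation: Yes (NFA construction)
Operation: union -> Closed

1


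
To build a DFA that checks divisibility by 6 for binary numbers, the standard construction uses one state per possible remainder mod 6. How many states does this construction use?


Divisibility by 6 is tracked via the remainder mod 6: 0, 1, ..., 5
The construction assigns one state to each remainder
Number of remainders = 6

6


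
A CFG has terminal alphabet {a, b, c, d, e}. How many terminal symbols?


Terminal symbols: a, b, c, d, e
Counting each: a (#1), b (#2), c (#3), d (#4), e (#5)
Total = 5

5


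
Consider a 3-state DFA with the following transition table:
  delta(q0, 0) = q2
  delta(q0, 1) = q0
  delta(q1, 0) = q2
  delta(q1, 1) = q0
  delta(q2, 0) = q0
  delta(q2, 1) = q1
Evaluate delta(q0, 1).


Looking up transition function:
delta(q0, 1) in the table
Row: q0, Column: 1
Result: q0

q0


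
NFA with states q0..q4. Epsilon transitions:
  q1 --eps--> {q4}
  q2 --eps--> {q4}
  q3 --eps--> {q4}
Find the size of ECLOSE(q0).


Starting from q0
Initialize closure = {q0}
q0 has no outgoing epsilon transitions -> nothing to add
Final closure: {q0}
Size = 1

1


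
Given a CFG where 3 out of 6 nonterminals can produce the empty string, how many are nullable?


Nonterminals: {S, A, B, C, D, E}
A nonterminal is nullable if it can derive epsilon
Counting nullable nonterminals: 3
Total nullable = 3

3


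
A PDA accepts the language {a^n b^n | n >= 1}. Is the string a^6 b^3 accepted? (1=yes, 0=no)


Language requires equal numbers of a's and b's
PDA pushes for each 'a', pops for each 'b'
Number of a's = 6
Number of b's = 3
6 != 3 -> Reject

0


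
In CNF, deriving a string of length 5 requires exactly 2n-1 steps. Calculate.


Chomsky Normal Form derivation:
String length n = 5
Each step either:
  - Splits a nonterminal into two (n-1 such steps)
  - Converts a nonterminal to terminal (n such steps)
Total = (n-1) + n = 2n - 1
= 2(5) - 1
= 10 - 1
= 9

9


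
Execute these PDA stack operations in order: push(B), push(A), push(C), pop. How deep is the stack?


Tracing stack operations:
  push(B) -> stack = [B], depth=1
  push(A) -> stack = [B,A], depth=2
  push(C) -> stack = [B,A,C], depth=3
  pop -> removed C, stack = [B,A], depth=2
Final depth = 2

2


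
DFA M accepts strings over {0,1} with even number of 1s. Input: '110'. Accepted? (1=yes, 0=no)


DFA has 2 states: q_even (start, accept=yes) and q_odd
Processing string '110' character by character:
  Position 0: read '1', 1-count=1 -> q_odd
  Position 1: read '1', 1-count=2 -> q_even
  Position 2: read '0', 1-count=2 -> q_even (no change)
Final state: q_even, total 1s = 2 (even); the DFA requires an even count -> accept

1


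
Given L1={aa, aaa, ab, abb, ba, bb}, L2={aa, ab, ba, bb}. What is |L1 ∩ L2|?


L1 = {aa, aaa, ab, abb, ba, bb}
L2 = {aa, ab, ba, bb}
Checking each string in L1 against L2:
  'aa': in L2? Yes
  'aaa': in L2? No
  'ab': in L2? Yes
  'abb': in L2? No
  'ba': in L2? Yes
  'bb': in L2? Yes
Intersection = {aa, ab, ba, bb}
|L1 ∩ L2| = 4

4


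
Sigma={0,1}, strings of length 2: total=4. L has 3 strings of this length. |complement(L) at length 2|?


Alphabet: {0,1}
String length: 2
Total strings of length 2 = 2^2 = 4
Strings in L = 3
Complement = total - |L|
= 4 - 3
= 1

1


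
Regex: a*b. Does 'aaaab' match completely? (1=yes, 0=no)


Pattern: a*b
String: 'aaaab'
Pattern requires: zero or more 'a's followed by exactly one 'b'
Found 4 leading 'a's
Remaining: 'b'
Remaining is exactly 'b' -> match
Result: 1

1


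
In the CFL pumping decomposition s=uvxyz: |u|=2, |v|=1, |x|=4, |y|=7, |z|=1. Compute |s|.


|s| = |u| + |v| + |x| + |y| + |z|
= 2 + 1 + 4 + 7 + 1
= 3 + 4 + 8
= 7 + 8
= 15

15


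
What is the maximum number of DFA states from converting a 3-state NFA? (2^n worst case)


NFA has 3 states
Subset construction: each DFA state = subset of NFA states
Maximum subsets = 2^3
2^3 = 8

8


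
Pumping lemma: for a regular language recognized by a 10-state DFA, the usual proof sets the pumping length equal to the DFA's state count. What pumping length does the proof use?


Pumping lemma for regular languages (standard proof):
Take p = |Q|, the number of DFA states.
Any string of length >= |Q| passes through |Q|+1 states while reading its first |Q| symbols,
so by pigeonhole some state repeats, giving the loop that can be pumped.
Here |Q| = 10
Therefore the proof uses p = 10

10


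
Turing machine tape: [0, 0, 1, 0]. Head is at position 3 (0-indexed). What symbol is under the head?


Tape: [0, 0, 1, 0]
Positions: 0 1 2 3
Values:    0 0 1 0
Head at position 3
tape[3] = 0

0


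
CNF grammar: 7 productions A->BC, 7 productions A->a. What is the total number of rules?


CNF allows two rule forms:
  A -> BC (binary): 7 rules
  A -> a (terminal): 7 rules
Total = 7 + 7 = 14

14


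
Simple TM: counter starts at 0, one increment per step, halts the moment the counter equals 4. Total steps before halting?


Counter starts at 0. Counting sequence:
  Step 1: counter = 1
  Step 2: counter = 2
  Step 3: counter = 3
  Step 4: counter = 4
Counter reached 4 -> halt
Total steps = 4

4


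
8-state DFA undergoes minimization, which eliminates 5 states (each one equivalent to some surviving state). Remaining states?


Original DFA: 8 states
Redundant states removed: 5
Minimized states = original - removed
= 8 - 5
= 3

3


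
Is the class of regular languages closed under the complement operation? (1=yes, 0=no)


Regular languages are closed under:
- Union (DFA product construction)
- Intersection (DFA product construction)
- Complement (swap accept/reject states)
- Concatenation (NFA construction)
- Kleene star (NFA construction)
complement is in this list
Therefore: closed

1


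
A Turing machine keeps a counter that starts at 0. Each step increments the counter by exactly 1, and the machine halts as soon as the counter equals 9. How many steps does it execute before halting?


Counter starts at 0. Counting sequence:
  Step 1: counter = 1
  Step 2: counter = 2
  Step 3: counter = 3
  Step 4: counter = 4
  Step 5: counter = 5
  Step 6: counter = 6
  ...
  Step 9: counter = 9
Counter reached 9 -> halt
Total steps = 9

9


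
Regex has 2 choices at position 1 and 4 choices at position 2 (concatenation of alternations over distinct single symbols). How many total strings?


First group: 2 alternatives
Second group: 4 alternatives
Concatenation: each choice from group 1 pairs with each from group 2
Total = 2 x 4 = 8

8


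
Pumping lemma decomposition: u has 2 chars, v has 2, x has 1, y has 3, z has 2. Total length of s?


|s| = |u| + |v| + |x| + |y| + |z|
= 2 + 2 + 1 + 3 + 2
= 4 + 1 + 5
= 5 + 5
= 10

10


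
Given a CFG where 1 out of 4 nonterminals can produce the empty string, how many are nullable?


Nonterminals: {S, A, B, C}
A nonterminal is nullable if it can derive epsilon
Counting nullable nonterminals: 1
Total nullable = 1

1


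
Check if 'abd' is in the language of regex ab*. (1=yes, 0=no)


Pattern: ab*
String: 'abd'
Pattern requires: exactly one 'a' followed by zero or more 'b's
First char is 'a' -> OK
Rest 'bd': all b's? No
Result: 0

0


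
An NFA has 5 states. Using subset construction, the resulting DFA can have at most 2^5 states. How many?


NFA has 5 states
Subset construction: each DFA state = subset of NFA states
Maximum subsets = 2^5
2^5 = 32

32


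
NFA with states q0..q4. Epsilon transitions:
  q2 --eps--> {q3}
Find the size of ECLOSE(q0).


Starting from q0
Initialize closure = {q0}
q0 has no outgoing epsilon transitions -> nothing to add
Final closure: {q0}
Size = 1

1


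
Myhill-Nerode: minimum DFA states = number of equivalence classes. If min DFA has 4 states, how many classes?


Myhill-Nerode theorem:
Number of equivalence classes = number of states in minimal DFA
Minimal DFA states = 4
Therefore equivalence classes = 4

4


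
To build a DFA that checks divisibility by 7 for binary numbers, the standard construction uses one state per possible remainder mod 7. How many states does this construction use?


Divisibility by 7 is tracked via the remainder mod 7: 0, 1, ..., 6
The construction assigns one state to each remainder
Number of remainders = 7

7


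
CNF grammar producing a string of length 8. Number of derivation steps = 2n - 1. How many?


Chomsky Normal Form derivation:
String length n = 8
Each step either:
  - Splits a nonterminal into two (n-1 such steps)
  - Converts a nonterminal to terminal (n such steps)
Total = (n-1) + n = 2n - 1
= 2(8) - 1
= 16 - 1
= 15

15


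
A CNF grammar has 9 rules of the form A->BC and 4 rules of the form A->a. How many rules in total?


CNF allows two rule forms:
  A -> BC (binary): 9 rules
  A -> a (terminal): 4 rules
Total = 9 + 4 = 13

13


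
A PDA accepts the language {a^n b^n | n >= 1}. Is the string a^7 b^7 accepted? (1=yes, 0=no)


Language requires equal numbers of a's and b's
PDA pushes for each 'a', pops for each 'b'
Number of a's = 7
Number of b's = 7
7 == 7 -> Accept

1


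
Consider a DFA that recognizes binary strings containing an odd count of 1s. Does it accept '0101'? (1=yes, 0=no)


DFA has 2 states: q_even (start, accept=no) and q_odd
Processing string '0101' character by character:
  Position 0: read '0', 1-count=0 -> q_even (no change)
  Position 1: read '1', 1-count=1 -> q_odd
  Position 2: read '0', 1-count=1 -> q_odd (no change)
  Position 3: read '1', 1-count=2 -> q_even
Final state: q_even, total 1s = 2 (even); the DFA requires an odd count -> reject

0


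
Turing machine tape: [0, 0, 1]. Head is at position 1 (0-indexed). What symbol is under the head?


Tape: [0, 0, 1]
Positions: 0 1 2
Values:    0 0 1
Head at position 1
tape[1] = 0

0


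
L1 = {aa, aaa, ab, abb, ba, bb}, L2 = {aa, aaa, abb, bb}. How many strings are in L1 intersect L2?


L1 = {aa, aaa, ab, abb, ba, bb}
L2 = {aa, aaa, abb, bb}
Checking each string in L1 against L2:
  'aa': in L2? Yes
  'aaa': in L2? Yes
  'ab': in L2? No
  'abb': in L2? Yes
  'ba': in L2? No
  'bb': in L2? Yes
Intersection = {aa, aaa, abb, bb}
|L1 ∩ L2| = 4

4


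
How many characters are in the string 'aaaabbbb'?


String: 'aaaabbbb'
Counting characters:
  'a' appears 4 time(s)
  'b' appears 4 time(s)
Total length = 4 + 4 = 8

8


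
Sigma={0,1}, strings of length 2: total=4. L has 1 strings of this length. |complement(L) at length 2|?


Alphabet: {0,1}
String length: 2
Total strings of length 2 = 2^2 = 4
Strings in L = 1
Complement = total - |L|
= 4 - 1
= 3

3


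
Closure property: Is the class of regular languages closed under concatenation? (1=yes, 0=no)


Regular languages are closed under all standard operations:
- Union: Yes (product construction)
- Intersection: Yes (product construction)
- Complement: Yes (swap accept/reject)
- Concatenation: Yes (NFA construction)
Operation: concatenation -> Closed

1


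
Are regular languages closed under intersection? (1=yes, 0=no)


Regular languages are closed under:
- Union (DFA product construction)
- Intersection (DFA product construction)
- Complement (swap accept/reject states)
- Concatenation (NFA construction)
- Kleene star (NFA construction)
intersection is in this list
Therefore: closed

1


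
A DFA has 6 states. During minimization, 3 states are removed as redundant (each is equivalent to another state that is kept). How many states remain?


Original DFA: 6 states
Redundant states removed: 3
Minimized states = original - removed
= 6 - 3
= 3

3


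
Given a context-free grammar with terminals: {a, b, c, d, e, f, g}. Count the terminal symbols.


Terminal symbols: a, b, c, d, e, f, g
Counting each: a (#1), b (#2), c (#3), d (#4), e (#5), f (#6), g (#7)
Total = 7

7


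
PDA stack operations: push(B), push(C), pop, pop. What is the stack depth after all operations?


Tracing stack operations:
  push(B) -> stack = [B], depth=1
  push(C) -> stack = [B,C], depth=2
  pop -> removed C, stack = [B], depth=1
  pop -> removed B, stack = [], depth=0
Final depth = 0

0


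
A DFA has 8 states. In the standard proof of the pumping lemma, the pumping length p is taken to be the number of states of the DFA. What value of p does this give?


Pumping lemma for regular languages (standard proof):
Take p = |Q|, the number of DFA states.
Any string of length >= |Q| passes through |Q|+1 states while reading its first |Q| symbols,
so by pigeonhole some state repeats, giving the loop that can be pumped.
Here |Q| = 8
Therefore the proof uses p = 8

8


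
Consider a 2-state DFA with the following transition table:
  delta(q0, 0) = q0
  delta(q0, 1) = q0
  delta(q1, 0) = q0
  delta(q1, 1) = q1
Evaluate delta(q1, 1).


Looking up transition function:
delta(q1, 1) in the table
Row: q1, Column: 1
Result: q1

q1


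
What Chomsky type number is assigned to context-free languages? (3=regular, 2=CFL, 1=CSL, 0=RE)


Chomsky hierarchy levels:
  Type 3: Regular (DFA/NFA/regex)
  Type 2: Context-free (PDA)
  Type 1: Context-sensitive
  Type 0: Recursively enumerable (TM)
'context-free' corresponds to Type 2

2


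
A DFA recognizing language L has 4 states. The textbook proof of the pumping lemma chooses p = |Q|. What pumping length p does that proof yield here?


Pumping lemma for regular languages (standard proof):
Take p = |Q|, the number of DFA states.
Any string of length >= |Q| passes through |Q|+1 states while reading its first |Q| symbols,
so by pigeonhole some state repeats, giving the loop that can be pumped.
Here |Q| = 4
Therefore the proof uses p = 4

4


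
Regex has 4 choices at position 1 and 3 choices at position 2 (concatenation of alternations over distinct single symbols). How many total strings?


First group: 4 alternatives
Second group: 3 alternatives
Concatenation: each choice from group 1 pairs with each from group 2
Total = 4 x 3 = 12

12


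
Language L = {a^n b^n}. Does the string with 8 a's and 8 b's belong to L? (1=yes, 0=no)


Language requires equal numbers of a's and b's
PDA pushes for each 'a', pops for each 'b'
Number of a's = 8
Number of b's = 8
8 == 8 -> Accept

1


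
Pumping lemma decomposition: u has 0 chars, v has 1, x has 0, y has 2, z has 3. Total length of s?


|s| = |u| + |v| + |x| + |y| + |z|
= 0 + 1 + 0 + 2 + 3
= 1 + 0 + 5
= 1 + 5
= 6

6


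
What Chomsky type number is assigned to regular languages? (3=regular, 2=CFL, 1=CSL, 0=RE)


Chomsky hierarchy levels:
  Type 3: Regular (DFA/NFA/regex)
  Type 2: Context-free (PDA)
  Type 1: Context-sensitive
  Type 0: Recursively enumerable (TM)
'regular' corresponds to Type 3

3


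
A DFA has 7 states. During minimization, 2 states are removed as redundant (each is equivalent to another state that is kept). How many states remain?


Original DFA: 7 states
Redundant states removed: 2
Minimized states = original - removed
= 7 - 2
= 5

5


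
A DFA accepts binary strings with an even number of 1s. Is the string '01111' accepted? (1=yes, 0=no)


DFA has 2 states: q_even (start, accept=yes) and q_odd
Processing string '01111' character by character:
  Position 0: read '0', 1-count=0 -> q_even (no change)
  Position 1: read '1', 1-count=1 -> q_odd
  Position 2: read '1', 1-count=2 -> q_even
  Position 3: read '1', 1-count=3 -> q_odd
  Position 4: read '1', 1-count=4 -> q_even
Final state: q_even, total 1s = 4 (even); the DFA requires an even count -> accept

1


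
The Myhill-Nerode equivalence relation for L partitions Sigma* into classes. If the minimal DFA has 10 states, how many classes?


Myhill-Nerode theorem:
Number of equivalence classes = number of states in minimal DFA
Minimal DFA states = 10
Therefore equivalence classes = 10

10


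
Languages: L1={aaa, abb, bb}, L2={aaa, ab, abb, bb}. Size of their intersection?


L1 = {aaa, abb, bb}
L2 = {aaa, ab, abb, bb}
Checking each string in L1 against L2:
  'aaa': in L2? Yes
  'abb': in L2? Yes
  'bb': in L2? Yes
Intersection = {aaa, abb, bb}
|L1 ∩ L2| = 3

3


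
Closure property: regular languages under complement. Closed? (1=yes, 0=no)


Regular languages are closed under:
- Union (DFA product construction)
- Intersection (DFA product construction)
- Complement (swap accept/reject states)
- Concatenation (NFA construction)
- Kleene star (NFA construction)
complement is in this list
Therefore: closed

1


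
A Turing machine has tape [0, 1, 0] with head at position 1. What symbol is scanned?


Tape: [0, 1, 0]
Positions: 0 1 2
Values:    0 1 0
Head at position 1
tape[1] = 1

1


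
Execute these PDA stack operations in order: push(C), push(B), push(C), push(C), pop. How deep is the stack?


Tracing stack operations:
  push(C) -> stack = [C], depth=1
  push(B) -> stack = [C,B], depth=2
  push(C) -> stack = [C,B,C], depth=3
  push(C) -> stack = [C,B,C,C], depth=4
  pop -> removed C, stack = [C,B,C], depth=3
Final depth = 3

3


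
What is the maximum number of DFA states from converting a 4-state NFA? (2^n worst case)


NFA has 4 states
Subset construction: each DFA state = subset of NFA states
Maximum subsets = 2^4
2^4 = 16

16


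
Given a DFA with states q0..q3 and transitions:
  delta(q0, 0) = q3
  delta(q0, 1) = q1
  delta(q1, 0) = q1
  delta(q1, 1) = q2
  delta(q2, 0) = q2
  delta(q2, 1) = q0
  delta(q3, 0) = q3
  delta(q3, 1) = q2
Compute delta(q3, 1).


Looking up transition function:
delta(q3, 1) in the table
Row: q3, Column: 1
Result: q2

q2


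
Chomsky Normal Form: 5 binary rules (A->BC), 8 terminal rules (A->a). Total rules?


CNF allows two rule forms:
  A -> BC (binary): 5 rules
  A -> a (terminal): 8 rules
Total = 5 + 8 = 13

13


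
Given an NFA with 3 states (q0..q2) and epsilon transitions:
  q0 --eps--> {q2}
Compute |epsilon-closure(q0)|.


Starting from q0
Initialize closure = {q0}
Follow epsilon from q0 -> add q2
Final closure: {q0, q2}
Size = 2

2


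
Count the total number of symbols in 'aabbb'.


String: 'aabbb'
Counting characters:
  'a' appears 2 time(s)
  'b' appears 3 time(s)
Total length = 2 + 3 = 5

5


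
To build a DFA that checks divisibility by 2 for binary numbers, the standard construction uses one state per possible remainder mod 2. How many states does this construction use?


Divisibility by 2 is tracked via the remainder mod 2: 0, 1, ..., 1
The construction assigns one state to each remainder
Number of remainders = 2

2


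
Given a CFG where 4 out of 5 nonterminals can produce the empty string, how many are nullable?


Nonterminals: {S, A, B, C, D}
A nonterminal is nullable if it can derive epsilon
Counting nullable nonterminals: 4
Total nullable = 4

4


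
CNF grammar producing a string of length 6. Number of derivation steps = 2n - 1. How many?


Chomsky Normal Form derivation:
String length n = 6
Each step either:
  - Splits a nonterminal into two (n-1 such steps)
  - Converts a nonterminal to terminal (n such steps)
Total = (n-1) + n = 2n - 1
= 2(6) - 1
= 12 - 1
= 11

11


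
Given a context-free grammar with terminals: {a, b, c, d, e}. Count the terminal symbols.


Terminal symbols: a, b, c, d, e
Counting each: a (#1), b (#2), c (#3), d (#4), e (#5)
Total = 5

5


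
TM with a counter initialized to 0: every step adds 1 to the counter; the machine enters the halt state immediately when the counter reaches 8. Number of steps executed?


Counter starts at 0. Counting sequence:
  Step 1: counter = 1
  Step 2: counter = 2
  Step 3: counter = 3
  Step 4: counter = 4
  Step 5: counter = 5
  Step 6: counter = 6
  Step 7: counter = 7
  Step 8: counter = 8
Counter reached 8 -> halt
Total steps = 8

8


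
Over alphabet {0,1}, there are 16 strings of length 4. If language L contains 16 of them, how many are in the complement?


Alphabet: {0,1}
String length: 4
Total strings of length 4 = 2^4 = 16
Strings in L = 16
Complement = total - |L|
= 16 - 16
= 0

0


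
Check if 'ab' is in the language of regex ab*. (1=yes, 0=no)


Pattern: ab*
String: 'ab'
Pattern requires: exactly one 'a' followed by zero or more 'b's
First char is 'a' -> OK
Rest 'b': all b's? Yes
Result: 1

1


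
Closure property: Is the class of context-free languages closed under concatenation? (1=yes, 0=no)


CFL closure properties:
  Closed under: union, concatenation, Kleene star
  NOT closed under: intersection, complement
Operation 'concatenation' is in closed list -> Yes (closed)

1


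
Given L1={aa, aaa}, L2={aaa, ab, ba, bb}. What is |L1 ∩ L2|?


L1 = {aa, aaa}
L2 = {aaa, ab, ba, bb}
Checking each string in L1 against L2:
  'aa': in L2? No
  'aaa': in L2? Yes
Intersection = {aaa}
|L1 ∩ L2| = 1

1


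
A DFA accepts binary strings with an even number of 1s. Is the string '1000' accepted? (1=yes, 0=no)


DFA has 2 states: q_even (start, accept=yes) and q_odd
Processing string '1000' character by character:
  Position 0: read '1', 1-count=1 -> q_odd
  Position 1: read '0', 1-count=1 -> q_odd (no change)
  Position 2: read '0', 1-count=1 -> q_odd (no change)
  Position 3: read '0', 1-count=1 -> q_odd (no change)
Final state: q_odd, total 1s = 1 (odd); the DFA requires an even count -> reject

0


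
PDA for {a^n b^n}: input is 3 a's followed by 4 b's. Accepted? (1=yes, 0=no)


Language requires equal numbers of a's and b's
PDA pushes for each 'a', pops for each 'b'
Number of a's = 3
Number of b's = 4
3 != 4 -> Reject

0


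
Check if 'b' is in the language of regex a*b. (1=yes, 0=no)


Pattern: a*b
String: 'b'
Pattern requires: zero or more 'a's followed by exactly one 'b'
Found 0 leading 'a's
Remaining: 'b'
Remaining is exactly 'b' -> match
Result: 1

1


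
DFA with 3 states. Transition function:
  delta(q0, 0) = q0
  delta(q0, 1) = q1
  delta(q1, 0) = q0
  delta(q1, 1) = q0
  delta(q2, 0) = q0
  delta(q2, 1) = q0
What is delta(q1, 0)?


Looking up transition function:
delta(q1, 0) in the table
Row: q1, Column: 0
Result: q0

q0


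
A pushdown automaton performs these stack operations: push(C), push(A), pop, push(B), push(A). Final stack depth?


Tracing stack operations:
  push(C) -> stack = [C], depth=1
  push(A) -> stack = [C,A], depth=2
  pop -> removed A, stack = [C], depth=1
  push(B) -> stack = [C,B], depth=2
  push(A) -> stack = [C,B,A], depth=3
Final depth = 3

3


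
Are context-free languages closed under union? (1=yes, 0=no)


CFL closure properties:
  Closed under: union, concatenation, Kleene star
  NOT closed under: intersection, complement
Operation 'union' is in closed list -> Yes (closed)

1


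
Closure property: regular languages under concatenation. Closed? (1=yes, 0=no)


Regular languages are closed under:
- Union (DFA product construction)
- Intersection (DFA product construction)
- Complement (swap accept/reject states)
- Concatenation (NFA construction)
- Kleene star (NFA construction)
concatenation is in this list
Therefore: closed

1


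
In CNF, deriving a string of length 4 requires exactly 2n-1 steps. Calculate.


Chomsky Normal Form derivation:
String length n = 4
Each step either:
  - Splits a nonterminal into two (n-1 such steps)
  - Converts a nonterminal to terminal (n such steps)
Total = (n-1) + n = 2n - 1
= 2(4) - 1
= 8 - 1
= 7

7


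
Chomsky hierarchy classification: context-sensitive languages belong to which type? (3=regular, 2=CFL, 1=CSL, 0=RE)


Chomsky hierarchy levels:
  Type 3: Regular (DFA/NFA/regex)
  Type 2: Context-free (PDA)
  Type 1: Context-sensitive
  Type 0: Recursively enumerable (TM)
'context-sensitive' corresponds to Type 1

1


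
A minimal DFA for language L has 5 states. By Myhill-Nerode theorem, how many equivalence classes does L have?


Myhill-Nerode theorem:
Number of equivalence classes = number of states in minimal DFA
Minimal DFA states = 5
Therefore equivalence classes = 5

5


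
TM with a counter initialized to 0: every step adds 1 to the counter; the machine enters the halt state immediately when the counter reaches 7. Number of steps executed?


Counter starts at 0. Counting sequence:
  Step 1: counter = 1
  Step 2: counter = 2
  Step 3: counter = 3
  Step 4: counter = 4
  Step 5: counter = 5
  Step 6: counter = 6
  Step 7: counter = 7
Counter reached 7 -> halt
Total steps = 7

7


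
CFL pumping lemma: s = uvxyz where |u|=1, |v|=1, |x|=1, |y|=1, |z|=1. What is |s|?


|s| = |u| + |v| + |x| + |y| + |z|
= 1 + 1 + 1 + 1 + 1
= 2 + 1 + 2
= 3 + 2
= 5

5


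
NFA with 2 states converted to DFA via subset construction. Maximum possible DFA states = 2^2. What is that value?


NFA has 2 states
Subset construction: each DFA state = subset of NFA states
Maximum subsets = 2^2
2^2 = 4

4


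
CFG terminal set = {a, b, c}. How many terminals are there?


Terminal symbols: a, b, c
Counting each: a (#1), b (#2), c (#3)
Total = 3

3


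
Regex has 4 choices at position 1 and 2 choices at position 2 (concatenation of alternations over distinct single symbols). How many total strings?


First group: 4 alternatives
Second group: 2 alternatives
Concatenation: each choice from group 1 pairs with each from group 2
Total = 4 x 2 = 8

8


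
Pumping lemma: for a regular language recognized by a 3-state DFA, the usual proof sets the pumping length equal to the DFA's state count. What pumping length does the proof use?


Pumping lemma for regular languages (standard proof):
Take p = |Q|, the number of DFA states.
Any string of length >= |Q| passes through |Q|+1 states while reading its first |Q| symbols,
so by pigeonhole some state repeats, giving the loop that can be pumped.
Here |Q| = 3
Therefore the proof uses p = 3

3


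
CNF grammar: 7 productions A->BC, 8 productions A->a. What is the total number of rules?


CNF allows two rule forms:
  A -> BC (binary): 7 rules
  A -> a (terminal): 8 rules
Total = 7 + 8 = 15

15


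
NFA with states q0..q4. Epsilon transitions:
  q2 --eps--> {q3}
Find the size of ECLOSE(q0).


Starting from q0
Initialize closure = {q0}
q0 has no outgoing epsilon transitions -> nothing to add
Final closure: {q0}
Size = 1

1


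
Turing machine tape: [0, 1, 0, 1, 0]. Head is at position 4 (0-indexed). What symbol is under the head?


Tape: [0, 1, 0, 1, 0]
Positions: 0 1 2 3 4
Values:    0 1 0 1 0
Head at position 4
tape[4] = 0

0


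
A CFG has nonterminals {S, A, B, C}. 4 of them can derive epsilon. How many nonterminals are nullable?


Nonterminals: {S, A, B, C}
A nonterminal is nullable if it can derive epsilon
Counting nullable nonterminals: 4
Total nullable = 4

4


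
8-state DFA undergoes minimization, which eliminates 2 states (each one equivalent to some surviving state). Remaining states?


Original DFA: 8 states
Redundant states removed: 2
Minimized states = original - removed
= 8 - 2
= 6

6


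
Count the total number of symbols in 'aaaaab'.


String: 'aaaaab'
Counting characters:
  'a' appears 5 time(s)
  'b' appears 1 time(s)
Total length = 5 + 1 = 6

6


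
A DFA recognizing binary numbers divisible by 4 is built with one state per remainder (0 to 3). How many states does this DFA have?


Divisibility by 4 is tracked via the remainder mod 4: 0, 1, ..., 3
The construction assigns one state to each remainder
Number of remainders = 4

4


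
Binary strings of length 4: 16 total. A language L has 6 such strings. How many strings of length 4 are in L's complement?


Alphabet: {0,1}
String length: 4
Total strings of length 4 = 2^4 = 16
Strings in L = 6
Complement = total - |L|
= 16 - 6
= 10

10


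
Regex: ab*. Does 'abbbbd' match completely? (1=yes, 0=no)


Pattern: ab*
String: 'abbbbd'
Pattern requires: exactly one 'a' followed by zero or more 'b's
First char is 'a' -> OK
Rest 'bbbbd': all b's? No
Result: 0

0


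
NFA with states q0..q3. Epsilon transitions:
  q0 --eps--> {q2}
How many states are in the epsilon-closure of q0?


Starting from q0
Initialize closure = {q0}
Follow epsilon from q0 -> add q2
Final closure: {q0, q2}
Size = 2

2


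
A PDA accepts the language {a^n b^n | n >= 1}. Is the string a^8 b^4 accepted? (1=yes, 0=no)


Language requires equal numbers of a's and b's
PDA pushes for each 'a', pops for each 'b'
Number of a's = 8
Number of b's = 4
8 != 4 -> Reject

0


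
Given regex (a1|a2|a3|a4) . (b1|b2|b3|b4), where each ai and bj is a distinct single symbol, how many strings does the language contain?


First group: 4 alternatives
Second group: 4 alternatives
Concatenation: each choice from group 1 pairs with each from group 2
Total = 4 x 4 = 16

16


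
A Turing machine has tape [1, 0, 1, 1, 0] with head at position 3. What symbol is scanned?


Tape: [1, 0, 1, 1, 0]
Positions: 0 1 2 3 4
Values:    1 0 1 1 0
Head at position 3
tape[3] = 1

1


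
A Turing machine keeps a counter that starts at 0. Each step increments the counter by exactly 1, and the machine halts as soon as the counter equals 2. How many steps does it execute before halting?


Counter starts at 0. Counting sequence:
  Step 1: counter = 1
  Step 2: counter = 2
Counter reached 2 -> halt
Total steps = 2

2
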